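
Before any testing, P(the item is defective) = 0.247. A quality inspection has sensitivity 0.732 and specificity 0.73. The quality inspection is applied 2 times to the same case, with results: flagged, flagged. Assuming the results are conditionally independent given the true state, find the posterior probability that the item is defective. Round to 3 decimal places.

Posterior P(H) ≈ 0.707

Let H be the event that the item is defective; start with P(H) = 0.247. P('flagged'|H) = 0.732, P('flagged'|¬H) = 0.27.
Update on result 1 ('flagged'): P(H) ← 0.732·0.2470 / (0.732·0.2470 + 0.27·0.7530) = 0.18080/0.38411 = 0.4707.
Update on result 2 ('flagged'): P(H) ← 0.732·0.4707 / (0.732·0.4707 + 0.27·0.5293) = 0.34456/0.48747 = 0.7068.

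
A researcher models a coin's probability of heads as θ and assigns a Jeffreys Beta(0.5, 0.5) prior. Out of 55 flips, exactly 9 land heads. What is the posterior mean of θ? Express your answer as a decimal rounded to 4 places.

Posterior mean ≈ 0.1696

Observing 9 successes and 46 failures updates Beta(0.5, 0.5) by adding the success and failure counts to the two shape parameters: α = 0.5+9 = 9.5, β = 0.5+46 = 46.5.
E[θ | data] = 9.5/(9.5+46.5) = 0.1696.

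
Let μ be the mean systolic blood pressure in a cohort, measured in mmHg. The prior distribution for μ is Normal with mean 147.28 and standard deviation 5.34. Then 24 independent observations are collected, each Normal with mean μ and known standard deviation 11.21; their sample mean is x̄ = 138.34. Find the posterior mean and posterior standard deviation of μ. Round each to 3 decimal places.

Posterior mean ≈ 139.727; posterior SD ≈ 2.103

With known σ, the Normal prior is conjugate. Weight on the data is w = (n/σ²)/(n/σ² + 1/τ₀²) = 0.190985/(0.190985+0.0350685) = 0.84487.
Posterior mean = w·x̄ + (1−w)·μ₀ = 0.84487·138.34 + 0.15513·147.28 = 139.727. Posterior variance = 1/(0.190985+0.0350685) = 4.42372, so SD = 2.103.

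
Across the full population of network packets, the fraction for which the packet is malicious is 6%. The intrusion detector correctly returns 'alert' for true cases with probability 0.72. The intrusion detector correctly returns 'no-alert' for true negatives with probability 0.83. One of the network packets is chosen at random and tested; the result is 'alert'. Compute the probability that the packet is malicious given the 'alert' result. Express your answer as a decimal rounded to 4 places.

P(H | E) ≈ 0.2128

Let H be the event that the packet is malicious. P(H) = 0.06, so P(¬H) = 0.94. With E the 'alert' result, P(E|H) = 0.72 and P(E|¬H) = 0.17.
P(E) = 0.72·0.06 + 0.17·0.94 = 0.043200 + 0.15980 = 0.20300.
By Bayes' theorem, P(H|E) = 0.043200 / 0.20300 = 0.2128.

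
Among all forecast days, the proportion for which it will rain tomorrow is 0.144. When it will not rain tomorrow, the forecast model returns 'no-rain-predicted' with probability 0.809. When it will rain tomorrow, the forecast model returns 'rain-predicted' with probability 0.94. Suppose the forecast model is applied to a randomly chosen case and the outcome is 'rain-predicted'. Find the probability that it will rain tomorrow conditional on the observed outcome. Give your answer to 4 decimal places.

P(H | E) ≈ 0.4529

Let H be the event that it will rain tomorrow. P(H) = 0.144, so P(¬H) = 0.856. With E the 'rain-predicted' result, P(E|H) = 0.94 and P(E|¬H) = 0.191.
P(E) = 0.94·0.144 + 0.191·0.856 = 0.13536 + 0.16350 = 0.29886.
By Bayes' theorem, P(H|E) = 0.13536 / 0.29886 = 0.4529.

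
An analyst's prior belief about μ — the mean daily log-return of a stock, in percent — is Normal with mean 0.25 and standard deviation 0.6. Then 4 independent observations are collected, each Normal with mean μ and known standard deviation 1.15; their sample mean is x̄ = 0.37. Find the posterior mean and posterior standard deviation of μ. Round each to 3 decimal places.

Posterior mean ≈ 0.313; posterior SD ≈ 0.415

Prior precision 1/τ₀² = 1/0.6² = 2.77778; data precision n/σ² = 4/1.15² = 3.02457.
Posterior precision = 2.77778 + 3.02457 = 5.80235, giving posterior SD = 1/√5.80235 = 0.415.
Posterior mean = (2.77778·0.25 + 3.02457·0.37) / 5.80235 = 0.313.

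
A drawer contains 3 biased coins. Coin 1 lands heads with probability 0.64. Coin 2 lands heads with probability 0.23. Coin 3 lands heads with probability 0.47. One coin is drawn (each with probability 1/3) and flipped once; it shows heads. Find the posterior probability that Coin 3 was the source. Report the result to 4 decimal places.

Posterior probability ≈ 0.3507

Tabulate prior·likelihood by source: [1] prior 0.333333, lik 0.64, product 0.2133; [2] prior 0.333333, lik 0.23, product 0.07667; [3] prior 0.333333, lik 0.47, product 0.1567.
Normalizing constant = 0.44667; the posterior for Coin 3 is its product over the sum, 0.1567/0.44667 = 0.3507.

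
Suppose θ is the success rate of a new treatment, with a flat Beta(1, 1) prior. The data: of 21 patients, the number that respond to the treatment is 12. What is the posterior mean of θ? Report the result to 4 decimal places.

Observing 12 successes and 9 failures updates Beta(1, 1) by adding the success and failure counts to the two shape parameters: α = 1+12 = 13, β = 1+9 = 10.
E[θ | data] = 13/(13+10) = 0.5652.

Posterior mean ≈ 0.5652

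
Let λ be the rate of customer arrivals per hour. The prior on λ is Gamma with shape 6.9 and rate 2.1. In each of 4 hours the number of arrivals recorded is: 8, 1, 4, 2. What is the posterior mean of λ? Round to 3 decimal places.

Total count ∑xᵢ = 15 over n = 4 hours.
Gamma is conjugate to the Poisson likelihood: posterior is Gamma(shape = 6.9+15 = 21.9, rate = 2.1+4 = 6.1).
Posterior mean = shape/rate = 21.9/6.1 = 3.590.

Posterior mean ≈ 3.590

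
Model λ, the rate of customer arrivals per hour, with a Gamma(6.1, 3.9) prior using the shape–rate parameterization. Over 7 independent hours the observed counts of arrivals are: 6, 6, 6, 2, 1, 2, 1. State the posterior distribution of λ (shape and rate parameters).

Posterior: Gamma(shape=30.1, rate=10.9)

The Poisson likelihood adds the total count to the shape and the number of exposure periods to the rate. Here ∑xᵢ = 24 and n = 7, so shape 6.1→30.1 and rate 3.9→10.9.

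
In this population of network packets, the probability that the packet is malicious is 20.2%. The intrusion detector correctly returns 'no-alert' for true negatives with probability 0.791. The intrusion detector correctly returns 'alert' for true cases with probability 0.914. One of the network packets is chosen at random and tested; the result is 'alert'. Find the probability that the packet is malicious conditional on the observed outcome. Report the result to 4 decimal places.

Let H be the event that the packet is malicious. P(H) = 0.202, so P(¬H) = 0.798. With E the 'alert' result, P(E|H) = 0.914 and P(E|¬H) = 0.209.
P(E) = 0.914·0.202 + 0.209·0.798 = 0.18463 + 0.16678 = 0.35141.
By Bayes' theorem, P(H|E) = 0.18463 / 0.35141 = 0.5254.

P(H | E) ≈ 0.5254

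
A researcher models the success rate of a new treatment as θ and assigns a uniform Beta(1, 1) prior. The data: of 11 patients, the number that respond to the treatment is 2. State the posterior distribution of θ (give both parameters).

Observing 2 successes and 9 failures updates Beta(1, 1) by adding the success and failure counts to the two shape parameters: α = 1+2 = 3, β = 1+9 = 10.

Posterior: Beta(3, 10)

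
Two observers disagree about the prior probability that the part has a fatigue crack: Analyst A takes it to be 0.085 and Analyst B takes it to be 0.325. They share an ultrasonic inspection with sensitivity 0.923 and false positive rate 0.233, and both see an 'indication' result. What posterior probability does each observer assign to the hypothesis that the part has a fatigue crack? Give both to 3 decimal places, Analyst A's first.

P('+'|H) = 0.923, P('+'|¬H) = 0.233.
Analyst A: numerator 0.923·0.085 = 0.078455; evidence = 0.078455+0.233·0.915 = 0.29165; posterior = 0.269.
Analyst B: numerator 0.923·0.325 = 0.29998; evidence = 0.29998+0.233·0.675 = 0.45725; posterior = 0.656.

Analyst A: 0.269; Analyst B: 0.656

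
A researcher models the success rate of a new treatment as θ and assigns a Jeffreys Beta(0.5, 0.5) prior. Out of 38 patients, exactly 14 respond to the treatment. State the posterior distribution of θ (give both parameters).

The binomial likelihood is conjugate to the Beta prior: with 14 successes and 24 failures, the posterior is Beta(0.5+14, 0.5+24) = Beta(14.5, 24.5).

Posterior: Beta(14.5, 24.5)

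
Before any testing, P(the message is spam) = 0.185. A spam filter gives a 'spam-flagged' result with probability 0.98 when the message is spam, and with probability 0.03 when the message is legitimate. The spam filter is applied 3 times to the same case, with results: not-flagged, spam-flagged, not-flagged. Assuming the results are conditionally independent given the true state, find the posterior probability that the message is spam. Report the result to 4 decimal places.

Posterior P(H) ≈ 0.0031

Let H be the event that the message is spam; start with P(H) = 0.185. P('spam-flagged'|H) = 0.98, P('spam-flagged'|¬H) = 0.03.
Update on result 1 ('not-flagged'): P(H) ← 0.02·0.1850 / (0.02·0.1850 + 0.97·0.8150) = 0.0037000/0.79425 = 0.0047.
Update on result 2 ('spam-flagged'): P(H) ← 0.98·0.0047 / (0.98·0.0047 + 0.03·0.9953) = 0.0045653/0.034426 = 0.1326.
Update on result 3 ('not-flagged'): P(H) ← 0.02·0.1326 / (0.02·0.1326 + 0.97·0.8674) = 0.0026523/0.84402 = 0.0031.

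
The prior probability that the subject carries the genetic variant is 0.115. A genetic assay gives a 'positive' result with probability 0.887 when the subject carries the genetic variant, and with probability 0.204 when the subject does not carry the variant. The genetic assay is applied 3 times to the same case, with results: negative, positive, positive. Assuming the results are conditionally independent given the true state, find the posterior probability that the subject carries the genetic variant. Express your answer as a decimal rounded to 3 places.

Posterior P(H) ≈ 0.259

With H the event that the subject carries the genetic variant, the joint likelihood of the observed sequence is P(data|H) = 0.113·0.887·0.887 = 0.088905 and P(data|¬H) = 0.796·0.204·0.204 = 0.033126.
Bayes: P(H|data) = 0.115·0.088905 / (0.115·0.088905 + 0.885·0.033126) = 0.010224/0.039541 = 0.2586.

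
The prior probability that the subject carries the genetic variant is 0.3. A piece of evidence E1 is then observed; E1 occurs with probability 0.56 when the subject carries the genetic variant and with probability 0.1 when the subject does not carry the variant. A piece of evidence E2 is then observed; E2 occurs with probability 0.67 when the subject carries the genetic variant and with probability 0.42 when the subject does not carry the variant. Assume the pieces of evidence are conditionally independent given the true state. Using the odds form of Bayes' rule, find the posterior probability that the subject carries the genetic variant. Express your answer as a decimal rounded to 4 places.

Prior odds = 0.3/(1−0.3) = 0.42857. In log-odds, ln(0.42857) = -0.84730.
Add log likelihood ratios: ln(5.6000) + ln(1.5952) = 2.1898.
Posterior log-odds = 1.3425, so posterior odds = exp(1.3425) = 3.8286. Converting, P(H|E) = 3.8286/4.8286 = 0.7929.

Posterior probability ≈ 0.7929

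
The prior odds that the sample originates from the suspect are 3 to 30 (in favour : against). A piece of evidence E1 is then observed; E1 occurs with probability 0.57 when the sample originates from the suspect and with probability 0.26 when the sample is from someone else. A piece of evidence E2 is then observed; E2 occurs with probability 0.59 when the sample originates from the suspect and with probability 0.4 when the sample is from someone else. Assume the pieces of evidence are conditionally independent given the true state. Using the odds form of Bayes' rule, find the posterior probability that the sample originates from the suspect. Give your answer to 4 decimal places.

Prior odds = 3/30 = 0.10000.
Likelihood ratio for E1 = 0.57/0.26 = 2.1923.
Likelihood ratio for E2 = 0.59/0.4 = 1.4750.
Posterior odds = prior odds × LR₁ × LR₂ = 0.32337.
Posterior probability = odds/(1+odds) = 0.32337/1.3234 = 0.2444.

Posterior probability ≈ 0.2444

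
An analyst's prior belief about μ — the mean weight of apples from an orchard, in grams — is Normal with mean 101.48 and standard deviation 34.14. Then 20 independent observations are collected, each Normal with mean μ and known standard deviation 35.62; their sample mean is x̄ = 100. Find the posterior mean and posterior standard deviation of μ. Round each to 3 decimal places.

Posterior mean ≈ 100.076; posterior SD ≈ 7.757

With known σ, the Normal prior is conjugate. Weight on the data is w = (n/σ²)/(n/σ² + 1/τ₀²) = 0.0157631/(0.0157631+0.00085797) = 0.94838.
Posterior mean = w·x̄ + (1−w)·μ₀ = 0.94838·100 + 0.051619·101.48 = 100.076. Posterior variance = 1/(0.0157631+0.00085797) = 60.1645, so SD = 7.757.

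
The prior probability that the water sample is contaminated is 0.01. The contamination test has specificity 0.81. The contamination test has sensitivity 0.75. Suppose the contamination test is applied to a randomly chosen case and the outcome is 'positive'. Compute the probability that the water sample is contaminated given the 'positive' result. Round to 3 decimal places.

Let H be the event that the water sample is contaminated. P(H) = 0.01, so P(¬H) = 0.99. With E the 'positive' result, P(E|H) = 0.75 and P(E|¬H) = 0.19.
P(E) = 0.75·0.01 + 0.19·0.99 = 0.0075000 + 0.18810 = 0.19560.
By Bayes' theorem, P(H|E) = 0.0075000 / 0.19560 = 0.038.

P(H | E) ≈ 0.038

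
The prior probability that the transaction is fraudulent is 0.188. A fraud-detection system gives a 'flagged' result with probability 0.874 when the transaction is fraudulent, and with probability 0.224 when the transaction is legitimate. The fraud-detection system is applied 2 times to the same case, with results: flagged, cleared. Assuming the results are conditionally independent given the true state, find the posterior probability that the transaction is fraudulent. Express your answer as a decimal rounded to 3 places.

Posterior P(H) ≈ 0.128

With H the event that the transaction is fraudulent, the joint likelihood of the observed sequence is P(data|H) = 0.874·0.126 = 0.11012 and P(data|¬H) = 0.224·0.776 = 0.17382.
Bayes: P(H|data) = 0.188·0.11012 / (0.188·0.11012 + 0.812·0.17382) = 0.020703/0.16185 = 0.1279.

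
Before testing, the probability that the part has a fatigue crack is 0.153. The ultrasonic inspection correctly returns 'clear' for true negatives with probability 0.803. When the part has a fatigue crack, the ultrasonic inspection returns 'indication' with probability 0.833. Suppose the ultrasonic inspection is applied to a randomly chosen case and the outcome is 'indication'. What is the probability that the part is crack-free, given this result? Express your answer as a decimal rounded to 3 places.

P(¬H | E) ≈ 0.567

Let H be the event that the part has a fatigue crack. P(H) = 0.153, so P(¬H) = 0.847. With E the 'indication' result, P(E|H) = 0.833 and P(E|¬H) = 0.197.
P(E) = 0.833·0.153 + 0.197·0.847 = 0.12745 + 0.16686 = 0.29431.
By Bayes' theorem, P(H|E) = 0.12745 / 0.29431 = 0.433. Hence P(¬H|E) = 1 − 0.433 = 0.567.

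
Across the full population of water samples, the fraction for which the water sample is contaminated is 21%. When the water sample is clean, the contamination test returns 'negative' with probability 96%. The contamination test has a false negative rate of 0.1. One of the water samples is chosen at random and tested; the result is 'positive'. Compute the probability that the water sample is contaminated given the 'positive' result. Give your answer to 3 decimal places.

Write H for 'the water sample is contaminated'. Prior odds H:¬H = 0.21/0.79 = 0.26582. For the 'positive' outcome, the likelihood ratio is 0.9/0.04 = 22.500.
Posterior odds = 0.26582 × 22.500 = 5.9810, so P(H|E) = 5.9810/(1+5.9810) = 0.857.

P(H | E) ≈ 0.857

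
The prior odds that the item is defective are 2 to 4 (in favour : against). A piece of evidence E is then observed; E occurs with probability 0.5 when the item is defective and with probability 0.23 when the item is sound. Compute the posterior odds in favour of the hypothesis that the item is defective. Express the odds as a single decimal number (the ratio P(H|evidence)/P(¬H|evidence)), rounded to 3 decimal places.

Prior odds = 2/4 = 0.50000.
Likelihood ratio for E = 0.5/0.23 = 2.1739.
Posterior odds = prior odds × LR = 1.0870.

Posterior odds ≈ 1.087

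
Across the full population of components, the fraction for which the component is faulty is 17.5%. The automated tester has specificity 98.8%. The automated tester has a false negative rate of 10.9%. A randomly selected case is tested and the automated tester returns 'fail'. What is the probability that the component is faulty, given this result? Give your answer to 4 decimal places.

Let H be the event that the component is faulty. P(H) = 0.175, so P(¬H) = 0.825. With E the 'fail' result, P(E|H) = 0.891 and P(E|¬H) = 0.012.
P(E) = 0.891·0.175 + 0.012·0.825 = 0.15592 + 0.0099000 = 0.16582.
By Bayes' theorem, P(H|E) = 0.15592 / 0.16582 = 0.9403.

P(H | E) ≈ 0.9403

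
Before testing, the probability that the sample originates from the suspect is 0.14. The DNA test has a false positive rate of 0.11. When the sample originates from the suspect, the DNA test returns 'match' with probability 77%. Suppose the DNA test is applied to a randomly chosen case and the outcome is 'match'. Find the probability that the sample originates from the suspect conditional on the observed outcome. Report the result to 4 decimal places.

Write H for 'the sample originates from the suspect'. Prior odds H:¬H = 0.14/0.86 = 0.16279. For the 'match' outcome, the likelihood ratio is 0.77/0.11 = 7.0000.
Posterior odds = 0.16279 × 7.0000 = 1.1395, so P(H|E) = 1.1395/(1+1.1395) = 0.5326.

P(H | E) ≈ 0.5326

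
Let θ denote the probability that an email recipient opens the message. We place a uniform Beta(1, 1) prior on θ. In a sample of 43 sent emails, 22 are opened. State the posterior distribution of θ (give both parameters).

Posterior: Beta(23, 22)

Observing 22 successes and 21 failures updates Beta(1, 1) by adding the success and failure counts to the two shape parameters: α = 1+22 = 23, β = 1+21 = 22.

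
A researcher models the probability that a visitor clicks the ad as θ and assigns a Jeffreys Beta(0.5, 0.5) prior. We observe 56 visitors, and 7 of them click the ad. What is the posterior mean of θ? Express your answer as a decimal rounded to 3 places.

Observing 7 successes and 49 failures updates Beta(0.5, 0.5) by adding the success and failure counts to the two shape parameters: α = 0.5+7 = 7.5, β = 0.5+49 = 49.5.
E[θ | data] = 7.5/(7.5+49.5) = 0.132.

Posterior mean ≈ 0.132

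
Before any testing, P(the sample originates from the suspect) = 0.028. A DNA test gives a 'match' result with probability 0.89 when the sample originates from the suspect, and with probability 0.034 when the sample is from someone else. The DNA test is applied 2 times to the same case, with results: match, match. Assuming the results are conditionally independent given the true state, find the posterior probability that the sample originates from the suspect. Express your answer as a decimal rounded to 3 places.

With H the event that the sample originates from the suspect, the joint likelihood of the observed sequence is P(data|H) = 0.89·0.89 = 0.79210 and P(data|¬H) = 0.034·0.034 = 0.0011560.
Bayes: P(H|data) = 0.028·0.79210 / (0.028·0.79210 + 0.972·0.0011560) = 0.022179/0.023302 = 0.9518.

Posterior P(H) ≈ 0.952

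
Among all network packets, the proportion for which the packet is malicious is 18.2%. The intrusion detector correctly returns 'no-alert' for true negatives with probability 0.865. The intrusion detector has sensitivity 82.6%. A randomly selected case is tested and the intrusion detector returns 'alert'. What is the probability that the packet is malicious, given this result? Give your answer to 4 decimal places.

Let H be the event that the packet is malicious. P(H) = 0.182, so P(¬H) = 0.818. With E the 'alert' result, P(E|H) = 0.826 and P(E|¬H) = 0.135.
P(E) = 0.826·0.182 + 0.135·0.818 = 0.15033 + 0.11043 = 0.26076.
By Bayes' theorem, P(H|E) = 0.15033 / 0.26076 = 0.5765.

P(H | E) ≈ 0.5765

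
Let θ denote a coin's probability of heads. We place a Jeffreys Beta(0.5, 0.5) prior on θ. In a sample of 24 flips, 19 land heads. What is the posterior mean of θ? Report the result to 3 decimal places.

The binomial likelihood is conjugate to the Beta prior: with 19 successes and 5 failures, the posterior is Beta(0.5+19, 0.5+5) = Beta(19.5, 5.5).
Posterior mean = α/(α+β) = 19.5/25 = 0.780.

Posterior mean ≈ 0.780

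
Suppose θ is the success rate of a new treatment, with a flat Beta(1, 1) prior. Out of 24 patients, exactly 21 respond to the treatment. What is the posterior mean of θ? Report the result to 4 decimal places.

The binomial likelihood is conjugate to the Beta prior: with 21 successes and 3 failures, the posterior is Beta(1+21, 1+3) = Beta(22, 4).
Posterior mean = α/(α+β) = 22/26 = 0.8462.

Posterior mean ≈ 0.8462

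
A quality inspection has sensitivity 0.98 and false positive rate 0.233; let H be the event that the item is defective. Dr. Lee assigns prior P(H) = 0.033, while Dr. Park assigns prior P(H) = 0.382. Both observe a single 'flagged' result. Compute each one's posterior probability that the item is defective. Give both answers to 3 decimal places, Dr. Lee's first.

P('+'|H) = 0.98, P('+'|¬H) = 0.233.
Dr. Lee: numerator 0.98·0.033 = 0.032340; evidence = 0.032340+0.233·0.967 = 0.25765; posterior = 0.126.
Dr. Park: numerator 0.98·0.382 = 0.37436; evidence = 0.37436+0.233·0.618 = 0.51835; posterior = 0.722.

Dr. Lee: 0.126; Dr. Park: 0.722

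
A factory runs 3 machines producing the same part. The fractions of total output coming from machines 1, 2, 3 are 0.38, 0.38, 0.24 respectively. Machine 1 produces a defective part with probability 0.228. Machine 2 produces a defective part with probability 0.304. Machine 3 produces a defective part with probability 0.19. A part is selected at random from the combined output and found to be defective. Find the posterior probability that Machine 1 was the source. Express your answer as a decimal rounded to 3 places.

P(defective|M1) = 0.228; P(defective|M2) = 0.304; P(defective|M3) = 0.19.
Prior × likelihood for each source: 0.38·0.228=0.08664, 0.38·0.304=0.1155, 0.24·0.19=0.04560. Summing gives P(defective) = 0.24776.
P(Machine 1 | defective) = 0.08664 / 0.24776 = 0.350.

Posterior probability ≈ 0.350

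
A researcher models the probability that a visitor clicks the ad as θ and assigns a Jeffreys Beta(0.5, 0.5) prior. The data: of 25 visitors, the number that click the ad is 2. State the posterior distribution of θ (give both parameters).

The binomial likelihood is conjugate to the Beta prior: with 2 successes and 23 failures, the posterior is Beta(0.5+2, 0.5+23) = Beta(2.5, 23.5).

Posterior: Beta(2.5, 23.5)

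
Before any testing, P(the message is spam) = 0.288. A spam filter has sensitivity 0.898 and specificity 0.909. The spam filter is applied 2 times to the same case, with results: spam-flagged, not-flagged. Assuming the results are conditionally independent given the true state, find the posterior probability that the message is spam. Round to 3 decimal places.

With H the event that the message is spam, the joint likelihood of the observed sequence is P(data|H) = 0.898·0.102 = 0.091596 and P(data|¬H) = 0.091·0.909 = 0.082719.
Bayes: P(H|data) = 0.288·0.091596 / (0.288·0.091596 + 0.712·0.082719) = 0.026380/0.085276 = 0.3093.

Posterior P(H) ≈ 0.309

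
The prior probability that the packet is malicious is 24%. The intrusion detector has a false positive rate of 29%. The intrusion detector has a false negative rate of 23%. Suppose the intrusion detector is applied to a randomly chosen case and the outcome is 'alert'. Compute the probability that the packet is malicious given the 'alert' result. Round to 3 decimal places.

Write H for 'the packet is malicious'. Prior odds H:¬H = 0.24/0.76 = 0.31579. For the 'alert' outcome, the likelihood ratio is 0.77/0.29 = 2.6552.
Posterior odds = 0.31579 × 2.6552 = 0.83848, so P(H|E) = 0.83848/(1+0.83848) = 0.456.

P(H | E) ≈ 0.456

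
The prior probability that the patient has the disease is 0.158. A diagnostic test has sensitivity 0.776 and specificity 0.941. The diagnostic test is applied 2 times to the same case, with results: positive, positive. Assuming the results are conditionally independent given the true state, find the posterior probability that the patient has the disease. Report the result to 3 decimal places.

Let H be the event that the patient has the disease; start with P(H) = 0.158. P('positive'|H) = 0.776, P('positive'|¬H) = 0.059.
Update on result 1 ('positive'): P(H) ← 0.776·0.1580 / (0.776·0.1580 + 0.059·0.8420) = 0.12261/0.17229 = 0.7117.
Update on result 2 ('positive'): P(H) ← 0.776·0.7117 / (0.776·0.7117 + 0.059·0.2883) = 0.55224/0.56926 = 0.9701.

Posterior P(H) ≈ 0.970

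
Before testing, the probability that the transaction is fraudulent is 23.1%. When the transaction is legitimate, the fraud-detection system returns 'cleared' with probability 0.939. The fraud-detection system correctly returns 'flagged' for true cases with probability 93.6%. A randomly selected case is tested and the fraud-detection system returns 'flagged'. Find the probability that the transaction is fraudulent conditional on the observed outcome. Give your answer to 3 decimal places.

P(H | E) ≈ 0.822

Write H for 'the transaction is fraudulent'. Prior odds H:¬H = 0.231/0.769 = 0.30039. For the 'flagged' outcome, the likelihood ratio is 0.936/0.061 = 15.344.
Posterior odds = 0.30039 × 15.344 = 4.6093, so P(H|E) = 4.6093/(1+4.6093) = 0.822.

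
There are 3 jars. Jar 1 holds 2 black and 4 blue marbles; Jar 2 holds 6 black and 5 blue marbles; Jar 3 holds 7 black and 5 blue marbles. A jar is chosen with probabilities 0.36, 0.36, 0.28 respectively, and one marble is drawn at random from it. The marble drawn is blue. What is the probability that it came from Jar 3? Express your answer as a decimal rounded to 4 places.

Posterior probability ≈ 0.2242

Tabulate prior·likelihood by source: [1] prior 0.36, lik 0.6667, product 0.2400; [2] prior 0.36, lik 0.4545, product 0.1636; [3] prior 0.28, lik 0.4167, product 0.1167.
Normalizing constant = 0.52030; the posterior for Jar 3 is its product over the sum, 0.1167/0.52030 = 0.2242.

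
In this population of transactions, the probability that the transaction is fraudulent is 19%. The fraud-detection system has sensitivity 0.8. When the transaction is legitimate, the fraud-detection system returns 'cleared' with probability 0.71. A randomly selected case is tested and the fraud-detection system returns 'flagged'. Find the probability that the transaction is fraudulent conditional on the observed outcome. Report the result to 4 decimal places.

P(H | E) ≈ 0.3929

Write H for 'the transaction is fraudulent'. Prior odds H:¬H = 0.19/0.81 = 0.23457. For the 'flagged' outcome, the likelihood ratio is 0.8/0.29 = 2.7586.
Posterior odds = 0.23457 × 2.7586 = 0.64708, so P(H|E) = 0.64708/(1+0.64708) = 0.3929.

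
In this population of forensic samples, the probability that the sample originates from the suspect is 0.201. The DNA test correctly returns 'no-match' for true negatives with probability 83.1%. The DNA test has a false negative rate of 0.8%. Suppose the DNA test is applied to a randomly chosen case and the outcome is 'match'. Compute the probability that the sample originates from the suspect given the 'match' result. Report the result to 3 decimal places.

P(H | E) ≈ 0.596

Let H be the event that the sample originates from the suspect. P(H) = 0.201, so P(¬H) = 0.799. With E the 'match' result, P(E|H) = 0.992 and P(E|¬H) = 0.169.
P(E) = 0.992·0.201 + 0.169·0.799 = 0.19939 + 0.13503 = 0.33442.
By Bayes' theorem, P(H|E) = 0.19939 / 0.33442 = 0.596.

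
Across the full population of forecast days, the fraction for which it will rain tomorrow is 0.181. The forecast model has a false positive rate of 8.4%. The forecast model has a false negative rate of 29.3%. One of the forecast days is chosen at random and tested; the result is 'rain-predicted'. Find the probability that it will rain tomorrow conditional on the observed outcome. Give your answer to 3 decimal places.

P(H | E) ≈ 0.650

Write H for 'it will rain tomorrow'. Prior odds H:¬H = 0.181/0.819 = 0.22100. For the 'rain-predicted' outcome, the likelihood ratio is 0.707/0.084 = 8.4167.
Posterior odds = 0.22100 × 8.4167 = 1.8601, so P(H|E) = 1.8601/(1+1.8601) = 0.650.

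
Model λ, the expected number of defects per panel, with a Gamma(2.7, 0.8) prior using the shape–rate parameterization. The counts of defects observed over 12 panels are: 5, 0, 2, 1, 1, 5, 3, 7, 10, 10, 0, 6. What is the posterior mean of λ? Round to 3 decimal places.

Posterior mean ≈ 4.117

Total count ∑xᵢ = 50 over n = 12 panels.
Gamma is conjugate to the Poisson likelihood: posterior is Gamma(shape = 2.7+50 = 52.7, rate = 0.8+12 = 12.8).
Posterior mean = shape/rate = 52.7/12.8 = 4.117.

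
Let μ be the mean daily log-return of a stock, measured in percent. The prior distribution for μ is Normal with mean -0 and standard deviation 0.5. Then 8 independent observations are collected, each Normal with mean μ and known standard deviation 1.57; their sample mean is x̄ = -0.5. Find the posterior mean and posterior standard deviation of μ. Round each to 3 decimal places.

Prior precision 1/τ₀² = 1/0.5² = 4.00000; data precision n/σ² = 8/1.57² = 3.24557.
Posterior precision = 4.00000 + 3.24557 = 7.24557, giving posterior SD = 1/√7.24557 = 0.372.
Posterior mean = (4.00000·-0 + 3.24557·-0.5) / 7.24557 = -0.224.

Posterior mean ≈ -0.224; posterior SD ≈ 0.372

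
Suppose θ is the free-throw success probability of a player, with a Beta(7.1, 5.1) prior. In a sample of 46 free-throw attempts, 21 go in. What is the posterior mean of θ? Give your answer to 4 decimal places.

The binomial likelihood is conjugate to the Beta prior: with 21 successes and 25 failures, the posterior is Beta(7.1+21, 5.1+25) = Beta(28.1, 30.1).
E[θ | data] = 28.1/(28.1+30.1) = 0.4828.

Posterior mean ≈ 0.4828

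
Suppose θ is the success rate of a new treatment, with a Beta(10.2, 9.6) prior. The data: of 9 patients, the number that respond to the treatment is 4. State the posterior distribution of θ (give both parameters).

The binomial likelihood is conjugate to the Beta prior: with 4 successes and 5 failures, the posterior is Beta(10.2+4, 9.6+5) = Beta(14.2, 14.6).

Posterior: Beta(14.2, 14.6)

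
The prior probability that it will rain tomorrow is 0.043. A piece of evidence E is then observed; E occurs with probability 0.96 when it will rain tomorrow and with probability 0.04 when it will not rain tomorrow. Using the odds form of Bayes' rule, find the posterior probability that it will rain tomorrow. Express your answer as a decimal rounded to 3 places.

Prior odds = 0.043/(1−0.043) = 0.044932. In log-odds, ln(0.044932) = -3.1026.
Add log likelihood ratio: ln(24.000) = 3.1781.
Posterior log-odds = 0.075451, so posterior odds = exp(0.075451) = 1.0784. Converting, P(H|E) = 1.0784/2.0784 = 0.519.

Posterior probability ≈ 0.519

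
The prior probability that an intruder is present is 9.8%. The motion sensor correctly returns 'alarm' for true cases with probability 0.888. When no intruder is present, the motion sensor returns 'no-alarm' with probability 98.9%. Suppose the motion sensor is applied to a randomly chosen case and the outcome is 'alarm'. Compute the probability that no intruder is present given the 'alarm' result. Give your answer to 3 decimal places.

Write H for 'an intruder is present'. Prior odds H:¬H = 0.098/0.902 = 0.10865. For the 'alarm' outcome, the likelihood ratio is 0.888/0.011 = 80.727.
Posterior odds = 0.10865 × 80.727 = 8.7708, so P(H|E) = 8.7708/(1+8.7708) = 0.898. Then P(¬H|E) = 1 − 0.898 = 0.102.

P(¬H | E) ≈ 0.102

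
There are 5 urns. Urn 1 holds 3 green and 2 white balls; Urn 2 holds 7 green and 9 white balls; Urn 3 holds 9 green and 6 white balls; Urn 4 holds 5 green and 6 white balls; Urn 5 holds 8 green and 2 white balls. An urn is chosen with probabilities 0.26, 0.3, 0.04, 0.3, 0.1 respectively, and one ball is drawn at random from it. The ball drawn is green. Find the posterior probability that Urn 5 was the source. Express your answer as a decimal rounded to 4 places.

P(green|Urn 1) = 0.6; P(green|Urn 2) = 0.4375; P(green|Urn 3) = 0.6; P(green|Urn 4) = 0.4545; P(green|Urn 5) = 0.8.
Prior × likelihood for each source: 0.26·0.6=0.1560, 0.3·0.4375=0.1313, 0.04·0.6=0.02400, 0.3·0.4545=0.1364, 0.1·0.8=0.08000. Summing gives P(green) = 0.52761.
P(Urn 5 | green) = 0.08000 / 0.52761 = 0.1516.

Posterior probability ≈ 0.1516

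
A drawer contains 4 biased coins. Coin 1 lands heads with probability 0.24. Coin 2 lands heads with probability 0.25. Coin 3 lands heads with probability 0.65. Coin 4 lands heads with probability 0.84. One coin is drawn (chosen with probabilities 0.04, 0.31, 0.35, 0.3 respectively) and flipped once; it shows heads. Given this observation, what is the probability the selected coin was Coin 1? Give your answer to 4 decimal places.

Posterior probability ≈ 0.0169

Tabulate prior·likelihood by source: [1] prior 0.04, lik 0.24, product 0.009600; [2] prior 0.31, lik 0.25, product 0.07750; [3] prior 0.35, lik 0.65, product 0.2275; [4] prior 0.3, lik 0.84, product 0.2520.
Normalizing constant = 0.56660; the posterior for Coin 1 is its product over the sum, 0.009600/0.56660 = 0.0169.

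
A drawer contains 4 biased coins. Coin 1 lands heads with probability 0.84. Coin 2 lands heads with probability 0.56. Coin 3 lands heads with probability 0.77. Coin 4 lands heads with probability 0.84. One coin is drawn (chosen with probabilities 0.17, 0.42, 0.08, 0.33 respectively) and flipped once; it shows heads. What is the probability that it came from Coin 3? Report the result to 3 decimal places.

Posterior probability ≈ 0.086

P(heads|C1) = 0.84; P(heads|C2) = 0.56; P(heads|C3) = 0.77; P(heads|C4) = 0.84.
Prior × likelihood for each source: 0.17·0.84=0.1428, 0.42·0.56=0.2352, 0.08·0.77=0.06160, 0.33·0.84=0.2772. Summing gives P(heads) = 0.71680.
P(Coin 3 | heads) = 0.06160 / 0.71680 = 0.086.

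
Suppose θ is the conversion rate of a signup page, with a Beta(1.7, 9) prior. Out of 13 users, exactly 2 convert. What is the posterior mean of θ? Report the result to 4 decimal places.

Posterior mean ≈ 0.1561

The binomial likelihood is conjugate to the Beta prior: with 2 successes and 11 failures, the posterior is Beta(1.7+2, 9+11) = Beta(3.7, 20).
E[θ | data] = 3.7/(3.7+20) = 0.1561.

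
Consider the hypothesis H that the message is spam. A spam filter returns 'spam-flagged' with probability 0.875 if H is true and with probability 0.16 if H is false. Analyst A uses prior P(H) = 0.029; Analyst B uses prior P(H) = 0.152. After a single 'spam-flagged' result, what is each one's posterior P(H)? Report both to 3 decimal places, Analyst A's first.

P('+'|H) = 0.875, P('+'|¬H) = 0.16.
Analyst A: numerator 0.875·0.029 = 0.025375; evidence = 0.025375+0.16·0.971 = 0.18074; posterior = 0.140.
Analyst B: numerator 0.875·0.152 = 0.13300; evidence = 0.13300+0.16·0.848 = 0.26868; posterior = 0.495.

Analyst A: 0.140; Analyst B: 0.495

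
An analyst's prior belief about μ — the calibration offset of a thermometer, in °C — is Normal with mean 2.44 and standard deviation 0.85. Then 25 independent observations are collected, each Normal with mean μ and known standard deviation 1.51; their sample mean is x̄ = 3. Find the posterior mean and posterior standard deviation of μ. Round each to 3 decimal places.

Posterior mean ≈ 2.937; posterior SD ≈ 0.285

Prior precision 1/τ₀² = 1/0.85² = 1.38408; data precision n/σ² = 25/1.51² = 10.9644.
Posterior precision = 1.38408 + 10.9644 = 12.3485, giving posterior SD = 1/√12.3485 = 0.285.
Posterior mean = (1.38408·2.44 + 10.9644·3) / 12.3485 = 2.937.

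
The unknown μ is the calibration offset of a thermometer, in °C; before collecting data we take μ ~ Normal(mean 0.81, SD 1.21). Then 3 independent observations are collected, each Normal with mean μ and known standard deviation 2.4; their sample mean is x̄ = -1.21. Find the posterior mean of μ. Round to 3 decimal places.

With known σ, the Normal prior is conjugate. Weight on the data is w = (n/σ²)/(n/σ² + 1/τ₀²) = 0.520833/(0.520833+0.683013) = 0.43264.
Posterior mean = w·x̄ + (1−w)·μ₀ = 0.43264·-1.21 + 0.56736·0.81 = -0.064.

Posterior mean ≈ -0.064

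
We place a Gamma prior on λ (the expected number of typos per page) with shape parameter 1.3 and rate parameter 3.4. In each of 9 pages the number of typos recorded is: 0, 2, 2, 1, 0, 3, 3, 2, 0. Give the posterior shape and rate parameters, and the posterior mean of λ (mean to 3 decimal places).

The Poisson likelihood adds the total count to the shape and the number of exposure periods to the rate. Here ∑xᵢ = 13 and n = 9, so shape 1.3→14.3 and rate 3.4→12.4.
Posterior mean = shape/rate = 14.3/12.4 = 1.153.

Posterior: Gamma(shape=14.3, rate=12.4); mean ≈ 1.153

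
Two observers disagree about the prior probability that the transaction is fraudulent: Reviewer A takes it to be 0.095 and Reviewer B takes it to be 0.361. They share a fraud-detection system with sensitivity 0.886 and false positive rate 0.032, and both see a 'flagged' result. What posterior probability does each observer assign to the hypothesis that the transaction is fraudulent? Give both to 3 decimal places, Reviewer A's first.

P('+'|H) = 0.886, P('+'|¬H) = 0.032.
Reviewer A: numerator 0.886·0.095 = 0.084170; evidence = 0.084170+0.032·0.905 = 0.11313; posterior = 0.744.
Reviewer B: numerator 0.886·0.361 = 0.31985; evidence = 0.31985+0.032·0.639 = 0.34029; posterior = 0.940.

Reviewer A: 0.744; Reviewer B: 0.940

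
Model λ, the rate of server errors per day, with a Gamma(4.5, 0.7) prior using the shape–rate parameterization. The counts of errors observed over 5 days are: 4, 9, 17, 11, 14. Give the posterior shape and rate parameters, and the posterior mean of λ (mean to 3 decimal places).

The Poisson likelihood adds the total count to the shape and the number of exposure periods to the rate. Here ∑xᵢ = 55 and n = 5, so shape 4.5→59.5 and rate 0.7→5.7.
E[λ | data] = 59.5/5.7 = 10.439.

Posterior: Gamma(shape=59.5, rate=5.7); mean ≈ 10.439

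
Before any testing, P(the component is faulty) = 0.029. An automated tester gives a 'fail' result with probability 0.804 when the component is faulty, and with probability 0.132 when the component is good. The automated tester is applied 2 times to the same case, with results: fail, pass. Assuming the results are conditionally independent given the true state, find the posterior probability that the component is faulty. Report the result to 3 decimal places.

Let H be the event that the component is faulty; start with P(H) = 0.029. P('fail'|H) = 0.804, P('fail'|¬H) = 0.132.
Update on result 1 ('fail'): P(H) ← 0.804·0.0290 / (0.804·0.0290 + 0.132·0.9710) = 0.023316/0.15149 = 0.1539.
Update on result 2 ('pass'): P(H) ← 0.196·0.1539 / (0.196·0.1539 + 0.868·0.8461) = 0.030167/0.76457 = 0.0395.

Posterior P(H) ≈ 0.039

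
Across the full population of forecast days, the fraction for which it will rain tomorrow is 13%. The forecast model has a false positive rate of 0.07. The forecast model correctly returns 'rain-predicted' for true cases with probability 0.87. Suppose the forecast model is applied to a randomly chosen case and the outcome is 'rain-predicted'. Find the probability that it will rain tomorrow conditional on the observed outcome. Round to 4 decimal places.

Let H be the event that it will rain tomorrow. P(H) = 0.13, so P(¬H) = 0.87. With E the 'rain-predicted' result, P(E|H) = 0.87 and P(E|¬H) = 0.07.
P(E) = 0.87·0.13 + 0.07·0.87 = 0.11310 + 0.060900 = 0.17400.
By Bayes' theorem, P(H|E) = 0.11310 / 0.17400 = 0.6500.

P(H | E) ≈ 0.6500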